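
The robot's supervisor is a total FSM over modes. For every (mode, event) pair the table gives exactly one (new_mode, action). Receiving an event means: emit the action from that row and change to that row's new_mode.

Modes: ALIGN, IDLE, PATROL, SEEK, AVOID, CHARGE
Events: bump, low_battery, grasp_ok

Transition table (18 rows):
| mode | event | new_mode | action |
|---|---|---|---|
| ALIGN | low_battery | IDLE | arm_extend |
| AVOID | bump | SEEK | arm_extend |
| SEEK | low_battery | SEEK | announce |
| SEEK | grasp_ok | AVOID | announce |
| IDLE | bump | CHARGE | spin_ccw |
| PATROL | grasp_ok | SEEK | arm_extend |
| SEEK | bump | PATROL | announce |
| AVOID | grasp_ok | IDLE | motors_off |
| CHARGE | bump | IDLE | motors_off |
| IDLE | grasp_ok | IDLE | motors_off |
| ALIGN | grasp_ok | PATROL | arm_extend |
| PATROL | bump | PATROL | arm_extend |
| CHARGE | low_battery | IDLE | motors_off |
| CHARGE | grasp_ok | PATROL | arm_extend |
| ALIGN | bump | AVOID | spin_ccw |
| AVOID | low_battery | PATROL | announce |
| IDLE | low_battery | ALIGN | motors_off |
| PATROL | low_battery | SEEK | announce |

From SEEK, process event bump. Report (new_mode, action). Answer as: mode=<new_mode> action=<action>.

current mode = SEEK; filter table to that mode:
  (SEEK, low_battery) → (SEEK, announce)
  (SEEK, grasp_ok) → (AVOID, announce)
  (SEEK, bump) → (PATROL, announce)  ← event matches
event = bump selects (PATROL, announce)

mode=PATROL action=announce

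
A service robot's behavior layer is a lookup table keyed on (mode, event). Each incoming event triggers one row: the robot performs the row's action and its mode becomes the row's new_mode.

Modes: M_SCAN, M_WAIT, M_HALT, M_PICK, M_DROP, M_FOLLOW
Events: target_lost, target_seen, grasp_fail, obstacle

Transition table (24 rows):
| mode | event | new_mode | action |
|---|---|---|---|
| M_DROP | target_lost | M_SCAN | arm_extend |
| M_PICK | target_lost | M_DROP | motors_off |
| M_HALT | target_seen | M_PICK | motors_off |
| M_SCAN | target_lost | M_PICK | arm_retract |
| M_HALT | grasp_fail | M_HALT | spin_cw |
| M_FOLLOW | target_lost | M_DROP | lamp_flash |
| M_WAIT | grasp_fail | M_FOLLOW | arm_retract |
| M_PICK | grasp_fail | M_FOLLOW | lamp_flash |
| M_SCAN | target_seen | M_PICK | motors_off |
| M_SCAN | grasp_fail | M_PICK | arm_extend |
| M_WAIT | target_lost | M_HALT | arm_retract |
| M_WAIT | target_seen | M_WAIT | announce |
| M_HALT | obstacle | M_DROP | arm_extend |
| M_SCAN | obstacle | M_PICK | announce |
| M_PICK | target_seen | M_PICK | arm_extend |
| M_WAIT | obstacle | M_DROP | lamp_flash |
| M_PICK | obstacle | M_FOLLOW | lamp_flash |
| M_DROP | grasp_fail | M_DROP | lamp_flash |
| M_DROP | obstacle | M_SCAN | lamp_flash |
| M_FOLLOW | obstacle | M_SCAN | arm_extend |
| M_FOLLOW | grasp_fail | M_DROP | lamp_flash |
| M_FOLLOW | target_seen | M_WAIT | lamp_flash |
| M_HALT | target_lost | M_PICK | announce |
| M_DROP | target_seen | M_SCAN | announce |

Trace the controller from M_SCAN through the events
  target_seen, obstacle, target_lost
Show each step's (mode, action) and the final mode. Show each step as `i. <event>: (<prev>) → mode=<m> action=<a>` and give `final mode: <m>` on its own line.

1. target_seen: (M_SCAN) → mode=M_PICK action=motors_off
2. obstacle: (M_PICK) → mode=M_FOLLOW action=lamp_flash
3. target_lost: (M_FOLLOW) → mode=M_DROP action=lamp_flash

final mode: M_DROP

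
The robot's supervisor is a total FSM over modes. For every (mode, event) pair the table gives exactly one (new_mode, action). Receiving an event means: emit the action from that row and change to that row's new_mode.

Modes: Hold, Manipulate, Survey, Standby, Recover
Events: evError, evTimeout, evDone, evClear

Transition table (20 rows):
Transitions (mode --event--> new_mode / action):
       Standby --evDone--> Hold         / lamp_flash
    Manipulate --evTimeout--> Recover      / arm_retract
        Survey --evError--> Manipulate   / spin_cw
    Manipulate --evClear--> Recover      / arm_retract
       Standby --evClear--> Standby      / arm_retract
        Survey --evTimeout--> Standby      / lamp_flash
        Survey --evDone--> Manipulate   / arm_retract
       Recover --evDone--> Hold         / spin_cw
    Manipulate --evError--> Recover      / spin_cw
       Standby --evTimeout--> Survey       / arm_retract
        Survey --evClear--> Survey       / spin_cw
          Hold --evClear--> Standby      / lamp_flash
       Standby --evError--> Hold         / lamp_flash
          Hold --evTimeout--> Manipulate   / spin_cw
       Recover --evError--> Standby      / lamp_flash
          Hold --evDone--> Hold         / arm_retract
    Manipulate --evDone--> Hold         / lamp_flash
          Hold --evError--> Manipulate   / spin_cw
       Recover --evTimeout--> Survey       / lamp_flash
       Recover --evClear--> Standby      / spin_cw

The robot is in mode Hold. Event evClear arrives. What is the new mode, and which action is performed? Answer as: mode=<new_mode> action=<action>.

current mode = Hold; filter table to that mode:
  (Hold, evClear) → (Standby, lamp_flash)  ← event matches
  (Hold, evTimeout) → (Manipulate, spin_cw)
  (Hold, evDone) → (Hold, arm_retract)
  (Hold, evError) → (Manipulate, spin_cw)
event = evClear selects (Standby, lamp_flash)

mode=Standby action=lamp_flash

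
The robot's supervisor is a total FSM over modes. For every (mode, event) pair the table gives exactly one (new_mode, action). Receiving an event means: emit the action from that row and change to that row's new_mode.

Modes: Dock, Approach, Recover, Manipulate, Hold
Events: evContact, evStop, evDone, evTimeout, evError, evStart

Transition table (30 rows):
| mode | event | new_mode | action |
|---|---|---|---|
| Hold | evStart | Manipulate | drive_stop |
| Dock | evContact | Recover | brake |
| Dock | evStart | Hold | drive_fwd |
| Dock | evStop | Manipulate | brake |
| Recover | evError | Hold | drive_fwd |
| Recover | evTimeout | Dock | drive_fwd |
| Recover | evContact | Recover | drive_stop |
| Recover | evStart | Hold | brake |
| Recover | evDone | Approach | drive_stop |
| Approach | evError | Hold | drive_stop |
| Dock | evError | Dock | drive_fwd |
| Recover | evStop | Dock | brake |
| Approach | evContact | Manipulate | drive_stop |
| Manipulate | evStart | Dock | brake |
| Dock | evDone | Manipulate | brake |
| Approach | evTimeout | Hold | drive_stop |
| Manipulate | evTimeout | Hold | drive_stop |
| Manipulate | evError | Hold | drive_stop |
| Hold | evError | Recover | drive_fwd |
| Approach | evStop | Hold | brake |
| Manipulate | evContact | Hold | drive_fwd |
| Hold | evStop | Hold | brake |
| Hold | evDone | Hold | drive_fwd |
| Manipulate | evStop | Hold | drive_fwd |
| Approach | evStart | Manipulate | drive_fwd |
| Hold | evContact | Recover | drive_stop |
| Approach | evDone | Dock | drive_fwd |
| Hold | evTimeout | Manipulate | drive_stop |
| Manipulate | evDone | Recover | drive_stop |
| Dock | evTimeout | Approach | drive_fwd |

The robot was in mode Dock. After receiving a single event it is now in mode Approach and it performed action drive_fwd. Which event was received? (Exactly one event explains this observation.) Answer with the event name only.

evTimeout

try evContact: (Dock, evContact) → (Recover, brake)
try evStop: (Dock, evStop) → (Manipulate, brake)
try evDone: (Dock, evDone) → (Manipulate, brake)
try evTimeout: (Dock, evTimeout) → (Approach, drive_fwd)  ← matches
try evError: (Dock, evError) → (Dock, drive_fwd)
try evStart: (Dock, evStart) → (Hold, drive_fwd)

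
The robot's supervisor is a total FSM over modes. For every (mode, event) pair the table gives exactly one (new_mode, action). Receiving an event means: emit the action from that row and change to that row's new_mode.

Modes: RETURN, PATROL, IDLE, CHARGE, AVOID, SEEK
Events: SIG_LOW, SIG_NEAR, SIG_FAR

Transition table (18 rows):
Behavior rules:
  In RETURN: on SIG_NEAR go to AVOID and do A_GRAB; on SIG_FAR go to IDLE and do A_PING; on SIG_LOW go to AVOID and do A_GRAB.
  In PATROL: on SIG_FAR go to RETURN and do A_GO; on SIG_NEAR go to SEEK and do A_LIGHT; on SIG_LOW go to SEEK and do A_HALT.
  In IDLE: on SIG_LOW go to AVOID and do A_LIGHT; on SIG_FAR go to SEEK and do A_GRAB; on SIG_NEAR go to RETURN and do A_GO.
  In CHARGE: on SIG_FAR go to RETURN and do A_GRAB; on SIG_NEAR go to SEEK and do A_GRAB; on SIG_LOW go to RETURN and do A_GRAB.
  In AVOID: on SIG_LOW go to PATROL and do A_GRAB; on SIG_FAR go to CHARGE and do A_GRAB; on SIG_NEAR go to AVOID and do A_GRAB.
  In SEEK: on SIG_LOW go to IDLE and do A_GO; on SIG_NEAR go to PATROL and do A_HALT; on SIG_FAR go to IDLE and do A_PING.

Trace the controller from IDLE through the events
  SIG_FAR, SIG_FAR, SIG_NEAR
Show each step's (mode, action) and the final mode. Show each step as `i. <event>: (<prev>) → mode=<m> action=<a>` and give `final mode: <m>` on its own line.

1. SIG_FAR: (IDLE) → mode=SEEK action=A_GRAB
2. SIG_FAR: (SEEK) → mode=IDLE action=A_PING
3. SIG_NEAR: (IDLE) → mode=RETURN action=A_GO

final mode: RETURN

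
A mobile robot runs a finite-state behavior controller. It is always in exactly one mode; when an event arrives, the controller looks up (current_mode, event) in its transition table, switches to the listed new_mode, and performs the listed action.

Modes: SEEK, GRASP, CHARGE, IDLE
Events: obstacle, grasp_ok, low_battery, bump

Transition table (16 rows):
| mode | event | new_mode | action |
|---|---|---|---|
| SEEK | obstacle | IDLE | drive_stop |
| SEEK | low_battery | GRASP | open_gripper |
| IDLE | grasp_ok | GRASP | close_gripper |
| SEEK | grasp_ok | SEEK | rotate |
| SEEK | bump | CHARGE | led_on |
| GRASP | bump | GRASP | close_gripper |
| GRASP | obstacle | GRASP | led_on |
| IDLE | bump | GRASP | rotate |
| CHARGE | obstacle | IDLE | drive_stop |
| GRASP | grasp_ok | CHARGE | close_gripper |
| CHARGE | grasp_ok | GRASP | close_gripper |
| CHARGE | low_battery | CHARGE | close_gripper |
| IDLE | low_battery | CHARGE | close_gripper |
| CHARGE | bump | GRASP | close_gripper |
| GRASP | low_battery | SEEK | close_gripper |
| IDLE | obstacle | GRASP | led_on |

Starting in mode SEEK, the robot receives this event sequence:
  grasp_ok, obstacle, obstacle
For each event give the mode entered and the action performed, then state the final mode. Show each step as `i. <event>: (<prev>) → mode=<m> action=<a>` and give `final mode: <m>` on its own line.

1. grasp_ok: (SEEK) → mode=SEEK action=rotate
2. obstacle: (SEEK) → mode=IDLE action=drive_stop
3. obstacle: (IDLE) → mode=GRASP action=led_on

final mode: GRASP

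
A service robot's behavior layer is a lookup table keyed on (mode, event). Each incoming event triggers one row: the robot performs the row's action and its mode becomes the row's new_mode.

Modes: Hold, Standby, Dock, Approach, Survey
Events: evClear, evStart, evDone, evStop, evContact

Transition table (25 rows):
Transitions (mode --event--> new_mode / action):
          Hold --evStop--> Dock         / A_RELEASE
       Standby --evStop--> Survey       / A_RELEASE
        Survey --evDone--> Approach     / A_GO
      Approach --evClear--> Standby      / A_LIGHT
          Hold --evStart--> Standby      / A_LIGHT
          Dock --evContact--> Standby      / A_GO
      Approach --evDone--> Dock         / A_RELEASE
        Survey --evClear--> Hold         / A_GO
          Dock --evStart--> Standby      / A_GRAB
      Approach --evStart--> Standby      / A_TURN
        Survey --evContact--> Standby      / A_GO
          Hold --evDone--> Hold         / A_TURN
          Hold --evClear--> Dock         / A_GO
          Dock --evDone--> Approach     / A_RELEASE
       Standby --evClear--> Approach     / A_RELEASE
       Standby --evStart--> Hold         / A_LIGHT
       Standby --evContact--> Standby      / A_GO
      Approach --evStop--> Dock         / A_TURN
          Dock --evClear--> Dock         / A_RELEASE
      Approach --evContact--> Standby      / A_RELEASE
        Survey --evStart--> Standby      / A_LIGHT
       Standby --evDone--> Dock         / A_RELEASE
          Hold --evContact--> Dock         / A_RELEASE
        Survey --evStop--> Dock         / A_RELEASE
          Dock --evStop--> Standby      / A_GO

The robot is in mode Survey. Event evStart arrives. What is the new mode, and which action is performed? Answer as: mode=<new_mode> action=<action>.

current mode = Survey; filter table to that mode:
  (Survey, evDone) → (Approach, A_GO)
  (Survey, evClear) → (Hold, A_GO)
  (Survey, evContact) → (Standby, A_GO)
  (Survey, evStart) → (Standby, A_LIGHT)  ← event matches
  (Survey, evStop) → (Dock, A_RELEASE)
event = evStart selects (Standby, A_LIGHT)

mode=Standby action=A_LIGHT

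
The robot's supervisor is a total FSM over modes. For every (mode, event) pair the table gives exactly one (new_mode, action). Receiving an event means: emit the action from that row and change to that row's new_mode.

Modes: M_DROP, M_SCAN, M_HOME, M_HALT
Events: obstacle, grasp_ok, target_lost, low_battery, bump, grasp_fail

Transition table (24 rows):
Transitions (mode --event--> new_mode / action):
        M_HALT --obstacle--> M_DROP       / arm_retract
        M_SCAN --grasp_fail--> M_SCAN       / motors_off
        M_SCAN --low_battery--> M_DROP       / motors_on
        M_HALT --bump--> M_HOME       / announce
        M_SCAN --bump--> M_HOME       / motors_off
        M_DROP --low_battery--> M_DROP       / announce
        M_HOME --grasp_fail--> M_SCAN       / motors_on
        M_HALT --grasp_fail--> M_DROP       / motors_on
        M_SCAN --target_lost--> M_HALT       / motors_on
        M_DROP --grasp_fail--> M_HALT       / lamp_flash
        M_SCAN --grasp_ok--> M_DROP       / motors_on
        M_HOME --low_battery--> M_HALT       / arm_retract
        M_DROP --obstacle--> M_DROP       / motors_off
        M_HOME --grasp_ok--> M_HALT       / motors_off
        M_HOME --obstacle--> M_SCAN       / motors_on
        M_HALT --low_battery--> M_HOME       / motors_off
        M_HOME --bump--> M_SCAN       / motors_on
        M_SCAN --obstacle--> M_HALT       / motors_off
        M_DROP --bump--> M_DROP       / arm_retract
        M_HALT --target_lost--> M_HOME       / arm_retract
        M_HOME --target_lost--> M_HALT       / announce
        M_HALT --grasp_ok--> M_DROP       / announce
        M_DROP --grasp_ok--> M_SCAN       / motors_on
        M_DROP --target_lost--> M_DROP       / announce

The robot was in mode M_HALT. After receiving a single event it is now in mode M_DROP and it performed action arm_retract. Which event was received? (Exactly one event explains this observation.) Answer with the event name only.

try obstacle: (M_HALT, obstacle) → (M_DROP, arm_retract)  ← matches
try grasp_ok: (M_HALT, grasp_ok) → (M_DROP, announce)
try target_lost: (M_HALT, target_lost) → (M_HOME, arm_retract)
try low_battery: (M_HALT, low_battery) → (M_HOME, motors_off)
try bump: (M_HALT, bump) → (M_HOME, announce)
try grasp_fail: (M_HALT, grasp_fail) → (M_DROP, motors_on)

obstacle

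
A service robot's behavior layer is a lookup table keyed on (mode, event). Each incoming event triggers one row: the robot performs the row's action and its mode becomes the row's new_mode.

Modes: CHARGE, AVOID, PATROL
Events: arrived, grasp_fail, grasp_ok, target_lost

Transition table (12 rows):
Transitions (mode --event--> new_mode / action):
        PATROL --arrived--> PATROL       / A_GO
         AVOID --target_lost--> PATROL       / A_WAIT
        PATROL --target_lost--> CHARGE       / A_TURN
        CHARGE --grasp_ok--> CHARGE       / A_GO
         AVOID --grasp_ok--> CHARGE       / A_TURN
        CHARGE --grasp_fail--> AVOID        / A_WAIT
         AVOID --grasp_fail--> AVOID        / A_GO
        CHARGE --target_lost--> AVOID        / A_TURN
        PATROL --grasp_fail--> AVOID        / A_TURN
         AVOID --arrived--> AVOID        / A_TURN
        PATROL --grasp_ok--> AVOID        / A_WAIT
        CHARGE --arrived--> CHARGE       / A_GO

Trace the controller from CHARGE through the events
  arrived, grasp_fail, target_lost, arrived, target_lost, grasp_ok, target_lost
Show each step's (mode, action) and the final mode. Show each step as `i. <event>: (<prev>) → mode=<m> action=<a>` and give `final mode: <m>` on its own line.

final mode: AVOID

1. arrived: (CHARGE) → mode=CHARGE action=A_GO
2. grasp_fail: (CHARGE) → mode=AVOID action=A_WAIT
3. target_lost: (AVOID) → mode=PATROL action=A_WAIT
4. arrived: (PATROL) → mode=PATROL action=A_GO
5. target_lost: (PATROL) → mode=CHARGE action=A_TURN
6. grasp_ok: (CHARGE) → mode=CHARGE action=A_GO
7. target_lost: (CHARGE) → mode=AVOID action=A_TURN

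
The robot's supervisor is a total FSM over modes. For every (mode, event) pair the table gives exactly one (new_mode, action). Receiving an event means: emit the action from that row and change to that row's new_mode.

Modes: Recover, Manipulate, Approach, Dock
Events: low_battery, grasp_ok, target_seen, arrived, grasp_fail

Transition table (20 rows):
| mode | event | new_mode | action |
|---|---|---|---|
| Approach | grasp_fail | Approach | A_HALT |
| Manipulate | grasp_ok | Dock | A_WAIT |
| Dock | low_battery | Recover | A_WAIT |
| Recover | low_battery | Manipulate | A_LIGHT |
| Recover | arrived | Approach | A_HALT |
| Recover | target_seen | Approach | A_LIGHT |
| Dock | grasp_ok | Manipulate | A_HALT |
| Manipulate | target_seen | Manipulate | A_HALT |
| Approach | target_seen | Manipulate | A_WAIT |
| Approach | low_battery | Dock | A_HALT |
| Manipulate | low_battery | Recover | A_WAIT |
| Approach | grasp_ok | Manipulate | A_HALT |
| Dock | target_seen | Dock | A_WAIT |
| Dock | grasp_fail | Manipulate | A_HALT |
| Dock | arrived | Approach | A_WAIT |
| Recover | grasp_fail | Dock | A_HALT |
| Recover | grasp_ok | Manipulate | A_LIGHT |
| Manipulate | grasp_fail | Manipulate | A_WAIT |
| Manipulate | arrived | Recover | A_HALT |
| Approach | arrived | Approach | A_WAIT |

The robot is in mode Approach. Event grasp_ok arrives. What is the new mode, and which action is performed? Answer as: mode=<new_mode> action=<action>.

current mode = Approach; filter table to that mode:
  (Approach, grasp_fail) → (Approach, A_HALT)
  (Approach, target_seen) → (Manipulate, A_WAIT)
  (Approach, low_battery) → (Dock, A_HALT)
  (Approach, grasp_ok) → (Manipulate, A_HALT)  ← event matches
  (Approach, arrived) → (Approach, A_WAIT)
event = grasp_ok selects (Manipulate, A_HALT)

mode=Manipulate action=A_HALT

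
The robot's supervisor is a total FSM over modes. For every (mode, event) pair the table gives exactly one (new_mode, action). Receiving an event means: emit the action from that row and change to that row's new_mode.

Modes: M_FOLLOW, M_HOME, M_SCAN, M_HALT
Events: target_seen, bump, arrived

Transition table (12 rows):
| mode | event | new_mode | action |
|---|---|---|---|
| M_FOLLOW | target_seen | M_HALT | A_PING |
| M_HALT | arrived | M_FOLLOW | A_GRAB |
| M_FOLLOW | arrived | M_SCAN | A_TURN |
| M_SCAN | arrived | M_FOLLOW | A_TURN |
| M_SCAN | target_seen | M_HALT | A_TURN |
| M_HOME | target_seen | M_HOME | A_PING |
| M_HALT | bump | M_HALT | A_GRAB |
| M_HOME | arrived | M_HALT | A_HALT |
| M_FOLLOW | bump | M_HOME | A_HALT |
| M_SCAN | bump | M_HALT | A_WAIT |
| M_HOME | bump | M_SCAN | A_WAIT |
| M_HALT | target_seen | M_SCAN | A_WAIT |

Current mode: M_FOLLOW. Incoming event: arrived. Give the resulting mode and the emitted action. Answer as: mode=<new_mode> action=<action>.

mode=M_SCAN action=A_TURN

current mode = M_FOLLOW; filter table to that mode:
  (M_FOLLOW, target_seen) → (M_HALT, A_PING)
  (M_FOLLOW, arrived) → (M_SCAN, A_TURN)  ← event matches
  (M_FOLLOW, bump) → (M_HOME, A_HALT)
event = arrived selects (M_SCAN, A_TURN)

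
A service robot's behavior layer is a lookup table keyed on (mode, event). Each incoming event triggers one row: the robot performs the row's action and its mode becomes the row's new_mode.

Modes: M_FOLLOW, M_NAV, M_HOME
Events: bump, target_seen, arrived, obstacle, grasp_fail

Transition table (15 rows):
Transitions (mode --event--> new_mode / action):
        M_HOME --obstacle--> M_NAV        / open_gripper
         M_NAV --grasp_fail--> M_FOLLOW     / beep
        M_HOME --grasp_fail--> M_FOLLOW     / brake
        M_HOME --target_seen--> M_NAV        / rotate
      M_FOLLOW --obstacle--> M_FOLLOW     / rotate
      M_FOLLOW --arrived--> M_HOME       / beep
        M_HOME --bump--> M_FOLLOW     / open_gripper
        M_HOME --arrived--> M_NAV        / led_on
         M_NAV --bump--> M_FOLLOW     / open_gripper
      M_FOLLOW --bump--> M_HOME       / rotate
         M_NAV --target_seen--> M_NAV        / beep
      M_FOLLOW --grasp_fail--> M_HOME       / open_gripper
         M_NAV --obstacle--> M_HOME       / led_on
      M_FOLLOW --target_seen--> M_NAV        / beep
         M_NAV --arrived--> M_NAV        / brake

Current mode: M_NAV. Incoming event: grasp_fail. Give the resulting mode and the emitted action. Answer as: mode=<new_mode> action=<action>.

current mode = M_NAV; filter table to that mode:
  (M_NAV, grasp_fail) → (M_FOLLOW, beep)  ← event matches
  (M_NAV, bump) → (M_FOLLOW, open_gripper)
  (M_NAV, target_seen) → (M_NAV, beep)
  (M_NAV, obstacle) → (M_HOME, led_on)
  (M_NAV, arrived) → (M_NAV, brake)
event = grasp_fail selects (M_FOLLOW, beep)

mode=M_FOLLOW action=beep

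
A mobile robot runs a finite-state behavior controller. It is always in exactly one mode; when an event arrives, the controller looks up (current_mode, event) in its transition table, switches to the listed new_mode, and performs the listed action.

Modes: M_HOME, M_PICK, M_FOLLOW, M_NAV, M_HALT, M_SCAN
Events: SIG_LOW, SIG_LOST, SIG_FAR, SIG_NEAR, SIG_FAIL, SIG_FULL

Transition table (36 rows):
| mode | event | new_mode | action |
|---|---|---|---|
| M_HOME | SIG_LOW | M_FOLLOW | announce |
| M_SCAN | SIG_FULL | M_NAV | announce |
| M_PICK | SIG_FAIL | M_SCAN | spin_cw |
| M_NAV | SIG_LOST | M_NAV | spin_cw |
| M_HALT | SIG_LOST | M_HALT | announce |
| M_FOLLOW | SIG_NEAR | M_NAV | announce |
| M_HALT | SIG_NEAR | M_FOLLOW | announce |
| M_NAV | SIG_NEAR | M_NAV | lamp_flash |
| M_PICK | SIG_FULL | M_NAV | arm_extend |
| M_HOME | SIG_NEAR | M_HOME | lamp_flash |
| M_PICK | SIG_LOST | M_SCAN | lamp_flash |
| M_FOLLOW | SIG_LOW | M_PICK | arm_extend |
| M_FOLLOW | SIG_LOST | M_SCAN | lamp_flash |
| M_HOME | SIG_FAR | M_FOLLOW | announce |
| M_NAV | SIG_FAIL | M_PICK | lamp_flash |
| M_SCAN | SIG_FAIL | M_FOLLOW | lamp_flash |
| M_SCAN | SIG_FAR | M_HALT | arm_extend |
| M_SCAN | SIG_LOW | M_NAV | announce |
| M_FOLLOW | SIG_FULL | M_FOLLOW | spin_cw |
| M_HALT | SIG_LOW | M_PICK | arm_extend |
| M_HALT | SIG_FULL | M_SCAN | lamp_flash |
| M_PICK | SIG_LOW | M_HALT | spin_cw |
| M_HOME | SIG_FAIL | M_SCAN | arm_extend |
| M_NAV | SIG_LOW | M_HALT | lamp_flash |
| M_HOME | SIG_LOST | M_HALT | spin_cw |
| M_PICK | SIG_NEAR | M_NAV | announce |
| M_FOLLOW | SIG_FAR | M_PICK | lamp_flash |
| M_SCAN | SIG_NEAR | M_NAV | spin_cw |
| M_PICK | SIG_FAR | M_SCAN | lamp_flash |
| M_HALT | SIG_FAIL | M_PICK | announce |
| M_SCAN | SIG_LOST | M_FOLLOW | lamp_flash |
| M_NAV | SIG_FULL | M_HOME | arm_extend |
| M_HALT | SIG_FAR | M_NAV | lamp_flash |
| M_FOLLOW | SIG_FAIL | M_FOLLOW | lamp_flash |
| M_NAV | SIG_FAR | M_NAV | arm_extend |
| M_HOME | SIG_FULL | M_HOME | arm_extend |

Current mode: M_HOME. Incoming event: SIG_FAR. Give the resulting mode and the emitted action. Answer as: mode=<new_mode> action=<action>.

mode=M_FOLLOW action=announce

current mode = M_HOME; filter table to that mode:
  (M_HOME, SIG_LOW) → (M_FOLLOW, announce)
  (M_HOME, SIG_NEAR) → (M_HOME, lamp_flash)
  (M_HOME, SIG_FAR) → (M_FOLLOW, announce)  ← event matches
  (M_HOME, SIG_FAIL) → (M_SCAN, arm_extend)
  (M_HOME, SIG_LOST) → (M_HALT, spin_cw)
  (M_HOME, SIG_FULL) → (M_HOME, arm_extend)
event = SIG_FAR selects (M_FOLLOW, announce)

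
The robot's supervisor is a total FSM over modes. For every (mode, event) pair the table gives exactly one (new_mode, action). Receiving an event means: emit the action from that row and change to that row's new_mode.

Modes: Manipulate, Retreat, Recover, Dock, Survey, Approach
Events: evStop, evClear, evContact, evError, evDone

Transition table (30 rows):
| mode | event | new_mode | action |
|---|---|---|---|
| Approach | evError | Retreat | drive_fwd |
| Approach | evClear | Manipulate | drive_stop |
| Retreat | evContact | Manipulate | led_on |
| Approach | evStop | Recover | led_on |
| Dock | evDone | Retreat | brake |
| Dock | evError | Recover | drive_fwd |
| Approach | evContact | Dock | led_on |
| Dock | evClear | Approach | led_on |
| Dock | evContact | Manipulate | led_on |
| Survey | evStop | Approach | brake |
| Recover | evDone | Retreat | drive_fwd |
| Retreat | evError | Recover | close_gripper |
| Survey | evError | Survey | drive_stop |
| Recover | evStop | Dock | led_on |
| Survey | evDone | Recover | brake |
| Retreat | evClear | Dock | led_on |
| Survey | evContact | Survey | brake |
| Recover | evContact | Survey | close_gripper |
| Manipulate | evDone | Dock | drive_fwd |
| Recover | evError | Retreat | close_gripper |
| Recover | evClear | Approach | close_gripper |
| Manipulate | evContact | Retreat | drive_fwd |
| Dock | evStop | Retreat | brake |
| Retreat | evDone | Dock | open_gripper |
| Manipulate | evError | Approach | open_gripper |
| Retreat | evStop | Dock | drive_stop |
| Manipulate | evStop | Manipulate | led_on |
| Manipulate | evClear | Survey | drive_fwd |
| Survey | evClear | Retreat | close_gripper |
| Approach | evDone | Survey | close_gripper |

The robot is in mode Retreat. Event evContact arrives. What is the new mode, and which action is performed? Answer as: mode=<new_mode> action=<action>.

current mode = Retreat; filter table to that mode:
  (Retreat, evContact) → (Manipulate, led_on)  ← event matches
  (Retreat, evError) → (Recover, close_gripper)
  (Retreat, evClear) → (Dock, led_on)
  (Retreat, evDone) → (Dock, open_gripper)
  (Retreat, evStop) → (Dock, drive_stop)
event = evContact selects (Manipulate, led_on)

mode=Manipulate action=led_on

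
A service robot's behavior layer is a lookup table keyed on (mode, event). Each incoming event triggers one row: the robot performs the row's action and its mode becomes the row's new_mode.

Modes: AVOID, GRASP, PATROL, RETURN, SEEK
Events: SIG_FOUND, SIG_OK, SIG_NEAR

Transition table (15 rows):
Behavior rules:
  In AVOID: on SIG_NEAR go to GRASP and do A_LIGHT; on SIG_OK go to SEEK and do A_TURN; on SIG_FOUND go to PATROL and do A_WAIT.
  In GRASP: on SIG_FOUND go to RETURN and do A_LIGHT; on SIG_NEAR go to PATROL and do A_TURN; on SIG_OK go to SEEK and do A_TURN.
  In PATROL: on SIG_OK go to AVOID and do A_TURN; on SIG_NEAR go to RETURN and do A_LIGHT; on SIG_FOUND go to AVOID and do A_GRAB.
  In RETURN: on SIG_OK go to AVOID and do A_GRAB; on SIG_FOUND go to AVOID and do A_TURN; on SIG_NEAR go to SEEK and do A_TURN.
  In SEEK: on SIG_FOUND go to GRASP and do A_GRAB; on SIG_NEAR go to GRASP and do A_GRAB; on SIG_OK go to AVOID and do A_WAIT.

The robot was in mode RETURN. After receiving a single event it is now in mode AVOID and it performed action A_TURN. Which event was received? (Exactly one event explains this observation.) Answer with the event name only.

SIG_FOUND

try SIG_FOUND: (RETURN, SIG_FOUND) → (AVOID, A_TURN)  ← matches
try SIG_OK: (RETURN, SIG_OK) → (AVOID, A_GRAB)
try SIG_NEAR: (RETURN, SIG_NEAR) → (SEEK, A_TURN)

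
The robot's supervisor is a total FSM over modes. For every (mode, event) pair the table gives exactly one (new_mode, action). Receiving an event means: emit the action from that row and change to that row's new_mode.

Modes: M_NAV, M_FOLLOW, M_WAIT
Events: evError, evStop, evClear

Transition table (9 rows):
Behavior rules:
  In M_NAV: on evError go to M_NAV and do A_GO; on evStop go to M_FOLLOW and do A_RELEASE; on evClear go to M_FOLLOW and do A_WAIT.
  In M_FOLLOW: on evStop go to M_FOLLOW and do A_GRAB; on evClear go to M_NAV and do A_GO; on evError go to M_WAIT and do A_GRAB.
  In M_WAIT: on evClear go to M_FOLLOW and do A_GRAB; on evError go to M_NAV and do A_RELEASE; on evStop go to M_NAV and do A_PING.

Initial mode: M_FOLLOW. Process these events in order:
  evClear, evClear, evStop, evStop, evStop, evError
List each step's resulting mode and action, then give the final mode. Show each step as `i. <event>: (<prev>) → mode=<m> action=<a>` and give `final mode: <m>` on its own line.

final mode: M_WAIT

1. evClear: (M_FOLLOW) → mode=M_NAV action=A_GO
2. evClear: (M_NAV) → mode=M_FOLLOW action=A_WAIT
3. evStop: (M_FOLLOW) → mode=M_FOLLOW action=A_GRAB
4. evStop: (M_FOLLOW) → mode=M_FOLLOW action=A_GRAB
5. evStop: (M_FOLLOW) → mode=M_FOLLOW action=A_GRAB
6. evError: (M_FOLLOW) → mode=M_WAIT action=A_GRAB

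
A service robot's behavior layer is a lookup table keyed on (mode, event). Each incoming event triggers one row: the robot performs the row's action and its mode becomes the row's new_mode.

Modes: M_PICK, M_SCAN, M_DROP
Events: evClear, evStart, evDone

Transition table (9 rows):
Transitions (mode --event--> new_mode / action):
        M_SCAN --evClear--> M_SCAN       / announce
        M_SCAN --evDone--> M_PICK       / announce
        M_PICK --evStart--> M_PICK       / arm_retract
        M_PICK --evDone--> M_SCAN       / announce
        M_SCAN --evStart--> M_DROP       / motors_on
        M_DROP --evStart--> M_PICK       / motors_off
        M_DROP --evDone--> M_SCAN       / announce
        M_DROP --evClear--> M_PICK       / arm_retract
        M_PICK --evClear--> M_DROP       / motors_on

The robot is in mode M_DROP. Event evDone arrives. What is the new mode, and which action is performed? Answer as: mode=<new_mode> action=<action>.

mode=M_SCAN action=announce

current mode = M_DROP; filter table to that mode:
  (M_DROP, evStart) → (M_PICK, motors_off)
  (M_DROP, evDone) → (M_SCAN, announce)  ← event matches
  (M_DROP, evClear) → (M_PICK, arm_retract)
event = evDone selects (M_SCAN, announce)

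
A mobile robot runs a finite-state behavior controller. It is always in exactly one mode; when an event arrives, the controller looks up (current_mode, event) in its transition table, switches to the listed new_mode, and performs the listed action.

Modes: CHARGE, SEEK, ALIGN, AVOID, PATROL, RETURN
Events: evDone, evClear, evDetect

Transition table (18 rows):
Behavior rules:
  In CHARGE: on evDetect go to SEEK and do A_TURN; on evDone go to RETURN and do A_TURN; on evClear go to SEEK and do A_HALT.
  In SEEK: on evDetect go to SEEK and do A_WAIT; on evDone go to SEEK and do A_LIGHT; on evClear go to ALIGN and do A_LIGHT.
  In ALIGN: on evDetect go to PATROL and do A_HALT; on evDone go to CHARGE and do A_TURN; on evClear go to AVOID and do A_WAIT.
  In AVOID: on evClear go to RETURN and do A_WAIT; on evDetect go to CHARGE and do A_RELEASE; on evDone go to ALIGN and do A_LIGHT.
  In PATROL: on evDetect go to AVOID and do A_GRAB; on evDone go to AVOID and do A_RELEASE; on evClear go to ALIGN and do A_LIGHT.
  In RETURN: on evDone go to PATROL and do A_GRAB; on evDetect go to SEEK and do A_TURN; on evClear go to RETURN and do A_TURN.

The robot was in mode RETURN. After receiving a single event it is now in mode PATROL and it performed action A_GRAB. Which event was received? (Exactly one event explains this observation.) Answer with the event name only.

evDone

try evDone: (RETURN, evDone) → (PATROL, A_GRAB)  ← matches
try evClear: (RETURN, evClear) → (RETURN, A_TURN)
try evDetect: (RETURN, evDetect) → (SEEK, A_TURN)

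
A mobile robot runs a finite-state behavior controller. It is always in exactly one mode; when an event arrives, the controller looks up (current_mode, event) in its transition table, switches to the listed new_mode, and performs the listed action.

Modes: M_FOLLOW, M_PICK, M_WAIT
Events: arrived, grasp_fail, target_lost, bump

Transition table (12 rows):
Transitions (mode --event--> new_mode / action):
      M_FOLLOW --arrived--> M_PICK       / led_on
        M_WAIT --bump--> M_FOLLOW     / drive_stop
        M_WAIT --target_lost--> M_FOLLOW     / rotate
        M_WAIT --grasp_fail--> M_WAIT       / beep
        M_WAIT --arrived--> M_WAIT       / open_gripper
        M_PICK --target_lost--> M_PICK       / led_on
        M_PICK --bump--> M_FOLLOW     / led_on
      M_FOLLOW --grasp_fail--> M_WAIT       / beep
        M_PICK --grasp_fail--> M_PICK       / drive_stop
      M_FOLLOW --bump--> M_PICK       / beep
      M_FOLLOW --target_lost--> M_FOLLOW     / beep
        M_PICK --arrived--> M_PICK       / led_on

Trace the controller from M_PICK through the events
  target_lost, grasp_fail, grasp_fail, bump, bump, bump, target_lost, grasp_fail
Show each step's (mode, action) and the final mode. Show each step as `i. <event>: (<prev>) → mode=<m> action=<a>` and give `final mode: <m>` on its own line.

final mode: M_WAIT

1. target_lost: (M_PICK) → mode=M_PICK action=led_on
2. grasp_fail: (M_PICK) → mode=M_PICK action=drive_stop
3. grasp_fail: (M_PICK) → mode=M_PICK action=drive_stop
4. bump: (M_PICK) → mode=M_FOLLOW action=led_on
5. bump: (M_FOLLOW) → mode=M_PICK action=beep
6. bump: (M_PICK) → mode=M_FOLLOW action=led_on
7. target_lost: (M_FOLLOW) → mode=M_FOLLOW action=beep
8. grasp_fail: (M_FOLLOW) → mode=M_WAIT action=beep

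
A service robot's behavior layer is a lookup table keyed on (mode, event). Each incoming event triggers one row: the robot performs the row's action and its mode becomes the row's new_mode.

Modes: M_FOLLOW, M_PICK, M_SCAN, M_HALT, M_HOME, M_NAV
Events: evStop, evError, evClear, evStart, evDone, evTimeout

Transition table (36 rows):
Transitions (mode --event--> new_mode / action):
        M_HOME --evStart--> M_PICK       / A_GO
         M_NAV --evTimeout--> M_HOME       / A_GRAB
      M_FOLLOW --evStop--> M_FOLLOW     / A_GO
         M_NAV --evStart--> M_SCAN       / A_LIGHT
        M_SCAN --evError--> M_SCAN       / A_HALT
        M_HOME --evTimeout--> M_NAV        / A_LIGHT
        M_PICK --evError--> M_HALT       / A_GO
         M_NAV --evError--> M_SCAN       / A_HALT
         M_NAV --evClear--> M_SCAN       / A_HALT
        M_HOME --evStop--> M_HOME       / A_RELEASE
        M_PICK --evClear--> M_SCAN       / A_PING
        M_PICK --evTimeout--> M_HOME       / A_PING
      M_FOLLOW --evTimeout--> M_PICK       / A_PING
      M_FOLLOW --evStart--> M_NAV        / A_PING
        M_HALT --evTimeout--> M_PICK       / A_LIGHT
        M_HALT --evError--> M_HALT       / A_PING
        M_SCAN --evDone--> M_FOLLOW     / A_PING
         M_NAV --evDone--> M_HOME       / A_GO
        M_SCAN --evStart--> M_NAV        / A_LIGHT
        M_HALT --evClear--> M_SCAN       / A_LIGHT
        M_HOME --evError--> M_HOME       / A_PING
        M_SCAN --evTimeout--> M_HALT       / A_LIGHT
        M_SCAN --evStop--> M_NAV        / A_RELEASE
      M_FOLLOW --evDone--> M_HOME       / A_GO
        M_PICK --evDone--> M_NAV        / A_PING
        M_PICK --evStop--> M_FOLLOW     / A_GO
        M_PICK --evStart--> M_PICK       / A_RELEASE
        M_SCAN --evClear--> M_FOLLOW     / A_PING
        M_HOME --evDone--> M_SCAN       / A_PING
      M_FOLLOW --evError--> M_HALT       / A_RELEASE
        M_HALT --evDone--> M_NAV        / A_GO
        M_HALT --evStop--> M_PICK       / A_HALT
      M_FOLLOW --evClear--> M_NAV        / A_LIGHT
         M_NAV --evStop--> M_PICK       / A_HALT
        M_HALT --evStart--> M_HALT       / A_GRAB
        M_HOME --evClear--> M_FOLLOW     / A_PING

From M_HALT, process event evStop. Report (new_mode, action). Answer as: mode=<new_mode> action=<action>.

current mode = M_HALT; filter table to that mode:
  (M_HALT, evTimeout) → (M_PICK, A_LIGHT)
  (M_HALT, evError) → (M_HALT, A_PING)
  (M_HALT, evClear) → (M_SCAN, A_LIGHT)
  (M_HALT, evDone) → (M_NAV, A_GO)
  (M_HALT, evStop) → (M_PICK, A_HALT)  ← event matches
  (M_HALT, evStart) → (M_HALT, A_GRAB)
event = evStop selects (M_PICK, A_HALT)

mode=M_PICK action=A_HALT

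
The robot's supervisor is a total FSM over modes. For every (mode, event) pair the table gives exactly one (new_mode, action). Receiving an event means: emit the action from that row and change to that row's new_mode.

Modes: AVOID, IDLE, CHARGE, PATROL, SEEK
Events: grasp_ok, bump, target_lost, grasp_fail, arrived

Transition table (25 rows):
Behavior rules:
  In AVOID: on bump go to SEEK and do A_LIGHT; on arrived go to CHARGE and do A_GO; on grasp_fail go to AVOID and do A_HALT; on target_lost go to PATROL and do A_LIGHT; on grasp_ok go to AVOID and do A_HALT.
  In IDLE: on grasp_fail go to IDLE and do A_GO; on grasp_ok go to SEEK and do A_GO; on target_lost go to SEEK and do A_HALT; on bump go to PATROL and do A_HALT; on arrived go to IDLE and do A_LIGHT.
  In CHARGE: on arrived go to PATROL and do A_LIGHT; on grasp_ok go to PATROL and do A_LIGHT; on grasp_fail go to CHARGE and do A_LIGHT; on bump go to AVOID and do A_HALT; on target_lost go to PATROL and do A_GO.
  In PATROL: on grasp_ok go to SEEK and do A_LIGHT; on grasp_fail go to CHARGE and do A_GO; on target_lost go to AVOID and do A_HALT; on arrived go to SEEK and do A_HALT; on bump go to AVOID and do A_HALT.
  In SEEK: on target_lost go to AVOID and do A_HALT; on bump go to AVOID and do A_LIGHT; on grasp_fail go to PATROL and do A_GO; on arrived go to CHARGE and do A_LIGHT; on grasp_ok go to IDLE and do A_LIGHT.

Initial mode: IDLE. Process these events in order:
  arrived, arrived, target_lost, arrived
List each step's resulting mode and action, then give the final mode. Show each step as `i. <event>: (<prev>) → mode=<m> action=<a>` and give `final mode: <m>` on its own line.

1. arrived: (IDLE) → mode=IDLE action=A_LIGHT
2. arrived: (IDLE) → mode=IDLE action=A_LIGHT
3. target_lost: (IDLE) → mode=SEEK action=A_HALT
4. arrived: (SEEK) → mode=CHARGE action=A_LIGHT

final mode: CHARGE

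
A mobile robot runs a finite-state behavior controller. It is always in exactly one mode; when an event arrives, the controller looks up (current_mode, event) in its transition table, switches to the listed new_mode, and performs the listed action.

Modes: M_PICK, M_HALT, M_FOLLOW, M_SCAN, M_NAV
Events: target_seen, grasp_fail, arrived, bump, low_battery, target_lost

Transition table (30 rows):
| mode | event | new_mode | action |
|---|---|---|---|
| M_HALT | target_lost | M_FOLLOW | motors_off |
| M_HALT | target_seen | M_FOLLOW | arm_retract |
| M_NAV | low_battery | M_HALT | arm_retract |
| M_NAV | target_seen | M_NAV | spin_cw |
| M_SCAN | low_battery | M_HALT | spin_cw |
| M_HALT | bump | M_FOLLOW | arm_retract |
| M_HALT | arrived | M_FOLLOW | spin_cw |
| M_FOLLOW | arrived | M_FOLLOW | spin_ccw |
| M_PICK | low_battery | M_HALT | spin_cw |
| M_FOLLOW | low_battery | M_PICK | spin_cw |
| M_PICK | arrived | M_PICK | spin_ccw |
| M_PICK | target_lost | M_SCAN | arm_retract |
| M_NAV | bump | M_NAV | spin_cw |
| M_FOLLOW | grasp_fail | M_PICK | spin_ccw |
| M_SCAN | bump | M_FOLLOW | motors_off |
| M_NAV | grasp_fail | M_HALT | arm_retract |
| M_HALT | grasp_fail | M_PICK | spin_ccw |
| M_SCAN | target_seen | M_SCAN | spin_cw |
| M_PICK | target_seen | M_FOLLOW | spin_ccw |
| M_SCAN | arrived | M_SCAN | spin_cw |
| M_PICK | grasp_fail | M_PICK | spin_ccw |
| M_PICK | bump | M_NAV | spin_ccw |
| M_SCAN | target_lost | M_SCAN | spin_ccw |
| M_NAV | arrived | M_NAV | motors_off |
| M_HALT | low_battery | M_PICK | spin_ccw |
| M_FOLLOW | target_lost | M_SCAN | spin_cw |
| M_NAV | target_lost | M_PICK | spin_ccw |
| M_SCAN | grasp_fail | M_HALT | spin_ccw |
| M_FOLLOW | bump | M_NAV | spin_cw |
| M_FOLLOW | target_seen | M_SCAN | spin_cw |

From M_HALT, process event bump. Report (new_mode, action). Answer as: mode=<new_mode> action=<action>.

current mode = M_HALT; filter table to that mode:
  (M_HALT, target_lost) → (M_FOLLOW, motors_off)
  (M_HALT, target_seen) → (M_FOLLOW, arm_retract)
  (M_HALT, bump) → (M_FOLLOW, arm_retract)  ← event matches
  (M_HALT, arrived) → (M_FOLLOW, spin_cw)
  (M_HALT, grasp_fail) → (M_PICK, spin_ccw)
  (M_HALT, low_battery) → (M_PICK, spin_ccw)
event = bump selects (M_FOLLOW, arm_retract)

mode=M_FOLLOW action=arm_retract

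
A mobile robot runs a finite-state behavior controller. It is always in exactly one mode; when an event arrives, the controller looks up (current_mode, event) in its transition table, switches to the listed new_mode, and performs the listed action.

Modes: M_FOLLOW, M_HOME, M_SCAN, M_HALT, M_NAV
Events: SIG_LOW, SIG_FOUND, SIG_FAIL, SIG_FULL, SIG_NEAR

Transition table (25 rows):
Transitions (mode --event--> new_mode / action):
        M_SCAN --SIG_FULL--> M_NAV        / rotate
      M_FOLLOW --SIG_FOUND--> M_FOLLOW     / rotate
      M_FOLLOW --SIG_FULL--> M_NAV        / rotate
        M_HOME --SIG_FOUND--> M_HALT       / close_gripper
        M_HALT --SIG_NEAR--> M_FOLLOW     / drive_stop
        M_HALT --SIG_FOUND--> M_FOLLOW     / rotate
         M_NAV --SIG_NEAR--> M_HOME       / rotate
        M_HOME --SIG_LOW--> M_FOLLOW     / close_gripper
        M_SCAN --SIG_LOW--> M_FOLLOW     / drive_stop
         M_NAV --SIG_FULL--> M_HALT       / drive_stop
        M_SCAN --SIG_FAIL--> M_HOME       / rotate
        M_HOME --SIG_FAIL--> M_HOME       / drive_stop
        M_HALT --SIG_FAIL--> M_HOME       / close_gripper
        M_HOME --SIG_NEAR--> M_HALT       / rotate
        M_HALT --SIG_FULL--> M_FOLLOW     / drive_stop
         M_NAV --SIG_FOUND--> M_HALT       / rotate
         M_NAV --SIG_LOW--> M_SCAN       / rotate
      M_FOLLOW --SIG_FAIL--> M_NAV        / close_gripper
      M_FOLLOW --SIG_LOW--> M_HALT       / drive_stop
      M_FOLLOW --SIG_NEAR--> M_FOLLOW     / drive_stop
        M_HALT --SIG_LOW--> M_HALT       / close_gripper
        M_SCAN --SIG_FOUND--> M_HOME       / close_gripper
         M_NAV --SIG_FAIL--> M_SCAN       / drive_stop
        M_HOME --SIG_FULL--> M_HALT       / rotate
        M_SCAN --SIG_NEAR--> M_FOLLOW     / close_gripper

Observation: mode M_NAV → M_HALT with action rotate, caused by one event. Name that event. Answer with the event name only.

SIG_FOUND

try SIG_LOW: (M_NAV, SIG_LOW) → (M_SCAN, rotate)
try SIG_FOUND: (M_NAV, SIG_FOUND) → (M_HALT, rotate)  ← matches
try SIG_FAIL: (M_NAV, SIG_FAIL) → (M_SCAN, drive_stop)
try SIG_FULL: (M_NAV, SIG_FULL) → (M_HALT, drive_stop)
try SIG_NEAR: (M_NAV, SIG_NEAR) → (M_HOME, rotate)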